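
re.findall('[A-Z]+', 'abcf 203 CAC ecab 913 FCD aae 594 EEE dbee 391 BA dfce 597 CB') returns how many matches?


Pattern '[A-Z]+' finds one or more uppercase letters.
Text: 'abcf 203 CAC ecab 913 FCD aae 594 EEE dbee 391 BA dfce 597 CB'
Scanning for matches:
  Match 1: 'CAC'
  Match 2: 'FCD'
  Match 3: 'EEE'
  Match 4: 'BA'
  Match 5: 'CB'
Total matches: 5

5


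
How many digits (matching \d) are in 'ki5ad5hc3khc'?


\d matches any digit 0-9.
Scanning 'ki5ad5hc3khc':
  pos 2: '5' -> DIGIT
  pos 5: '5' -> DIGIT
  pos 8: '3' -> DIGIT
Digits found: ['5', '5', '3']
Total: 3

3


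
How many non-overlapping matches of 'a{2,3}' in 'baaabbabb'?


Pattern 'a{2,3}' matches between 2 and 3 consecutive a's (greedy).
String: 'baaabbabb'
Finding runs of a's and applying greedy matching:
  Run at pos 1: 'aaa' (length 3)
  Run at pos 6: 'a' (length 1)
Matches: ['aaa']
Count: 1

1


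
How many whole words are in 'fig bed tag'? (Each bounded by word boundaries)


Word boundaries (\b) mark the start/end of each word.
Text: 'fig bed tag'
Splitting by whitespace:
  Word 1: 'fig'
  Word 2: 'bed'
  Word 3: 'tag'
Total whole words: 3

3


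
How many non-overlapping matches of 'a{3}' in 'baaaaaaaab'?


Pattern 'a{3}' matches exactly 3 consecutive a's (greedy, non-overlapping).
String: 'baaaaaaaab'
Scanning for runs of a's:
  Run at pos 1: 'aaaaaaaa' (length 8) -> 2 match(es)
Matches found: ['aaa', 'aaa']
Total: 2

2


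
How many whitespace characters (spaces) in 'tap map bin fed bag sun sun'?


\s matches whitespace characters (spaces, tabs, etc.).
Text: 'tap map bin fed bag sun sun'
This text has 7 words separated by spaces.
Number of spaces = number of words - 1 = 7 - 1 = 6

6


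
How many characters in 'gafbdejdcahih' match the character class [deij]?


Character class [deij] matches any of: {d, e, i, j}
Scanning string 'gafbdejdcahih' character by character:
  pos 0: 'g' -> no
  pos 1: 'a' -> no
  pos 2: 'f' -> no
  pos 3: 'b' -> no
  pos 4: 'd' -> MATCH
  pos 5: 'e' -> MATCH
  pos 6: 'j' -> MATCH
  pos 7: 'd' -> MATCH
  pos 8: 'c' -> no
  pos 9: 'a' -> no
  pos 10: 'h' -> no
  pos 11: 'i' -> MATCH
  pos 12: 'h' -> no
Total matches: 5

5


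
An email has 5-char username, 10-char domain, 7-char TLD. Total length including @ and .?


An email address has format: username@domain.tld
Username length: 5
'@' character: 1
Domain length: 10
'.' character: 1
TLD length: 7
Total = 5 + 1 + 10 + 1 + 7 = 24

24


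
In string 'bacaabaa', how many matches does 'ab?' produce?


Pattern 'ab?' matches 'a' optionally followed by 'b'.
String: 'bacaabaa'
Scanning left to right for 'a' then checking next char:
  Match 1: 'a' (a not followed by b)
  Match 2: 'a' (a not followed by b)
  Match 3: 'ab' (a followed by b)
  Match 4: 'a' (a not followed by b)
  Match 5: 'a' (a not followed by b)
Total matches: 5

5


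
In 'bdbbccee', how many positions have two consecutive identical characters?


Looking for consecutive identical characters in 'bdbbccee':
  pos 0-1: 'b' vs 'd' -> different
  pos 1-2: 'd' vs 'b' -> different
  pos 2-3: 'b' vs 'b' -> MATCH ('bb')
  pos 3-4: 'b' vs 'c' -> different
  pos 4-5: 'c' vs 'c' -> MATCH ('cc')
  pos 5-6: 'c' vs 'e' -> different
  pos 6-7: 'e' vs 'e' -> MATCH ('ee')
Consecutive identical pairs: ['bb', 'cc', 'ee']
Count: 3

3


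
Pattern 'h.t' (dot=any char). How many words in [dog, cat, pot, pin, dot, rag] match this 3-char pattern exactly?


Pattern 'h.t' means: starts with 'h', any single char, ends with 't'.
Checking each word (must be exactly 3 chars):
  'dog' (len=3): no
  'cat' (len=3): no
  'pot' (len=3): no
  'pin' (len=3): no
  'dot' (len=3): no
  'rag' (len=3): no
Matching words: []
Total: 0

0


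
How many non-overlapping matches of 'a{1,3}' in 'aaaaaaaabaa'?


Pattern 'a{1,3}' matches between 1 and 3 consecutive a's (greedy).
String: 'aaaaaaaabaa'
Finding runs of a's and applying greedy matching:
  Run at pos 0: 'aaaaaaaa' (length 8)
  Run at pos 9: 'aa' (length 2)
Matches: ['aaa', 'aaa', 'aa', 'aa']
Count: 4

4


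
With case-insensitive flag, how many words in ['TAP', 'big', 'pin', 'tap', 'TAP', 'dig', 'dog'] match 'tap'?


Case-insensitive matching: compare each word's lowercase form to 'tap'.
  'TAP' -> lower='tap' -> MATCH
  'big' -> lower='big' -> no
  'pin' -> lower='pin' -> no
  'tap' -> lower='tap' -> MATCH
  'TAP' -> lower='tap' -> MATCH
  'dig' -> lower='dig' -> no
  'dog' -> lower='dog' -> no
Matches: ['TAP', 'tap', 'TAP']
Count: 3

3


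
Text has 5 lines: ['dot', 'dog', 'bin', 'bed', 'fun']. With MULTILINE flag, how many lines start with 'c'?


With MULTILINE flag, ^ matches the start of each line.
Lines: ['dot', 'dog', 'bin', 'bed', 'fun']
Checking which lines start with 'c':
  Line 1: 'dot' -> no
  Line 2: 'dog' -> no
  Line 3: 'bin' -> no
  Line 4: 'bed' -> no
  Line 5: 'fun' -> no
Matching lines: []
Count: 0

0


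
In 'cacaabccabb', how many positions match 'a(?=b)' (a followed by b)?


Lookahead 'a(?=b)' matches 'a' only when followed by 'b'.
String: 'cacaabccabb'
Checking each position where char is 'a':
  pos 1: 'a' -> no (next='c')
  pos 3: 'a' -> no (next='a')
  pos 4: 'a' -> MATCH (next='b')
  pos 8: 'a' -> MATCH (next='b')
Matching positions: [4, 8]
Count: 2

2


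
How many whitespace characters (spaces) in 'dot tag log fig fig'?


\s matches whitespace characters (spaces, tabs, etc.).
Text: 'dot tag log fig fig'
This text has 5 words separated by spaces.
Number of spaces = number of words - 1 = 5 - 1 = 4

4


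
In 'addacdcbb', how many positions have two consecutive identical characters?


Looking for consecutive identical characters in 'addacdcbb':
  pos 0-1: 'a' vs 'd' -> different
  pos 1-2: 'd' vs 'd' -> MATCH ('dd')
  pos 2-3: 'd' vs 'a' -> different
  pos 3-4: 'a' vs 'c' -> different
  pos 4-5: 'c' vs 'd' -> different
  pos 5-6: 'd' vs 'c' -> different
  pos 6-7: 'c' vs 'b' -> different
  pos 7-8: 'b' vs 'b' -> MATCH ('bb')
Consecutive identical pairs: ['dd', 'bb']
Count: 2

2


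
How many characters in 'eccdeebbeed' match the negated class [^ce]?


Negated class [^ce] matches any char NOT in {c, e}
Scanning 'eccdeebbeed':
  pos 0: 'e' -> no (excluded)
  pos 1: 'c' -> no (excluded)
  pos 2: 'c' -> no (excluded)
  pos 3: 'd' -> MATCH
  pos 4: 'e' -> no (excluded)
  pos 5: 'e' -> no (excluded)
  pos 6: 'b' -> MATCH
  pos 7: 'b' -> MATCH
  pos 8: 'e' -> no (excluded)
  pos 9: 'e' -> no (excluded)
  pos 10: 'd' -> MATCH
Total matches: 4

4


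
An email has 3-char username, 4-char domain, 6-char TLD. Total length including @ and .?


An email address has format: username@domain.tld
Username length: 3
'@' character: 1
Domain length: 4
'.' character: 1
TLD length: 6
Total = 3 + 1 + 4 + 1 + 6 = 15

15


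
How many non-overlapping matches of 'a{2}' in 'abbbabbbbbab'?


Pattern 'a{2}' matches exactly 2 consecutive a's (greedy, non-overlapping).
String: 'abbbabbbbbab'
Scanning for runs of a's:
  Run at pos 0: 'a' (length 1) -> 0 match(es)
  Run at pos 4: 'a' (length 1) -> 0 match(es)
  Run at pos 10: 'a' (length 1) -> 0 match(es)
Matches found: []
Total: 0

0


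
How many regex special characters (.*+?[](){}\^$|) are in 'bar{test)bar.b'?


Regex special characters are: . * + ? [ ] ( ) { } \ ^ $ |
Scanning 'bar{test)bar.b':
  pos 3: '{' -> SPECIAL
  pos 8: ')' -> SPECIAL
  pos 12: '.' -> SPECIAL
Special chars found: ['{', ')', '.']
Total: 3

3


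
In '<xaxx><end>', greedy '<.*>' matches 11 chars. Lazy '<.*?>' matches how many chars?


Greedy '<.*>' tries to match as MUCH as possible.
Lazy '<.*?>' tries to match as LITTLE as possible.

String: '<xaxx><end>'
Greedy '<.*>' starts at first '<' and extends to the LAST '>': '<xaxx><end>' (11 chars)
Lazy '<.*?>' starts at first '<' and stops at the FIRST '>': '<xaxx>' (6 chars)

6


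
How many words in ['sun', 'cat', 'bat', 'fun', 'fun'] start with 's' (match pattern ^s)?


Pattern ^s anchors to start of word. Check which words begin with 's':
  'sun' -> MATCH (starts with 's')
  'cat' -> no
  'bat' -> no
  'fun' -> no
  'fun' -> no
Matching words: ['sun']
Count: 1

1


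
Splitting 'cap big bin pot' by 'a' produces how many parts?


Splitting by 'a' breaks the string at each occurrence of the separator.
Text: 'cap big bin pot'
Parts after split:
  Part 1: 'c'
  Part 2: 'p big bin pot'
Total parts: 2

2


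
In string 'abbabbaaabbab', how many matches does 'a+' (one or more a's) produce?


Pattern 'a+' matches one or more consecutive a's.
String: 'abbabbaaabbab'
Scanning for runs of a:
  Match 1: 'a' (length 1)
  Match 2: 'a' (length 1)
  Match 3: 'aaa' (length 3)
  Match 4: 'a' (length 1)
Total matches: 4

4


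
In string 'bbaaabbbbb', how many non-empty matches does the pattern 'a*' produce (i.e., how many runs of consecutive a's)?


Pattern 'a*' matches zero or more a's. We want non-empty runs of consecutive a's.
String: 'bbaaabbbbb'
Walking through the string to find runs of a's:
  Run 1: positions 2-4 -> 'aaa'
Non-empty runs found: ['aaa']
Count: 1

1


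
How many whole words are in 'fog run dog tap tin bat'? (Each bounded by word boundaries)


Word boundaries (\b) mark the start/end of each word.
Text: 'fog run dog tap tin bat'
Splitting by whitespace:
  Word 1: 'fog'
  Word 2: 'run'
  Word 3: 'dog'
  Word 4: 'tap'
  Word 5: 'tin'
  Word 6: 'bat'
Total whole words: 6

6


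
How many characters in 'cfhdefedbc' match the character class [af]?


Character class [af] matches any of: {a, f}
Scanning string 'cfhdefedbc' character by character:
  pos 0: 'c' -> no
  pos 1: 'f' -> MATCH
  pos 2: 'h' -> no
  pos 3: 'd' -> no
  pos 4: 'e' -> no
  pos 5: 'f' -> MATCH
  pos 6: 'e' -> no
  pos 7: 'd' -> no
  pos 8: 'b' -> no
  pos 9: 'c' -> no
Total matches: 2

2


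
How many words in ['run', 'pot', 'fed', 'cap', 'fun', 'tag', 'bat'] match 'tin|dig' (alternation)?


Alternation 'tin|dig' matches either 'tin' or 'dig'.
Checking each word:
  'run' -> no
  'pot' -> no
  'fed' -> no
  'cap' -> no
  'fun' -> no
  'tag' -> no
  'bat' -> no
Matches: []
Count: 0

0


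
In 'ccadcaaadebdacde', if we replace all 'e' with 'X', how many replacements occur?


re.sub('e', 'X', text) replaces every occurrence of 'e' with 'X'.
Text: 'ccadcaaadebdacde'
Scanning for 'e':
  pos 9: 'e' -> replacement #1
  pos 15: 'e' -> replacement #2
Total replacements: 2

2


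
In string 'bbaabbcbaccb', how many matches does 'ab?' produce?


Pattern 'ab?' matches 'a' optionally followed by 'b'.
String: 'bbaabbcbaccb'
Scanning left to right for 'a' then checking next char:
  Match 1: 'a' (a not followed by b)
  Match 2: 'ab' (a followed by b)
  Match 3: 'a' (a not followed by b)
Total matches: 3

3


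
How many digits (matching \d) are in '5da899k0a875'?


\d matches any digit 0-9.
Scanning '5da899k0a875':
  pos 0: '5' -> DIGIT
  pos 3: '8' -> DIGIT
  pos 4: '9' -> DIGIT
  pos 5: '9' -> DIGIT
  pos 7: '0' -> DIGIT
  pos 9: '8' -> DIGIT
  pos 10: '7' -> DIGIT
  pos 11: '5' -> DIGIT
Digits found: ['5', '8', '9', '9', '0', '8', '7', '5']
Total: 8

8


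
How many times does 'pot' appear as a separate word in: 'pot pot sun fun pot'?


Scanning each word for exact match 'pot':
  Word 1: 'pot' -> MATCH
  Word 2: 'pot' -> MATCH
  Word 3: 'sun' -> no
  Word 4: 'fun' -> no
  Word 5: 'pot' -> MATCH
Total matches: 3

3


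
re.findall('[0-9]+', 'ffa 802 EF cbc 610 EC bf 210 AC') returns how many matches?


Pattern '[0-9]+' finds one or more digits.
Text: 'ffa 802 EF cbc 610 EC bf 210 AC'
Scanning for matches:
  Match 1: '802'
  Match 2: '610'
  Match 3: '210'
Total matches: 3

3


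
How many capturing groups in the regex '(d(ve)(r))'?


To count capturing groups, count each '(' that starts a group.
Pattern: '(d(ve)(r))'
Walking through the pattern:
  Position 0: '(' -> group #1
  Position 2: '(' -> group #2
  Position 6: '(' -> group #3
Total capturing groups: 3

3


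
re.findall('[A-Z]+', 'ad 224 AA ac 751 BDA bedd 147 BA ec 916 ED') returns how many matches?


Pattern '[A-Z]+' finds one or more uppercase letters.
Text: 'ad 224 AA ac 751 BDA bedd 147 BA ec 916 ED'
Scanning for matches:
  Match 1: 'AA'
  Match 2: 'BDA'
  Match 3: 'BA'
  Match 4: 'ED'
Total matches: 4

4


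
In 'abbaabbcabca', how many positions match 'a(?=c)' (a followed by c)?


Lookahead 'a(?=c)' matches 'a' only when followed by 'c'.
String: 'abbaabbcabca'
Checking each position where char is 'a':
  pos 0: 'a' -> no (next='b')
  pos 3: 'a' -> no (next='a')
  pos 4: 'a' -> no (next='b')
  pos 8: 'a' -> no (next='b')
Matching positions: []
Count: 0

0


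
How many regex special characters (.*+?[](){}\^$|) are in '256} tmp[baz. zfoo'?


Regex special characters are: . * + ? [ ] ( ) { } \ ^ $ |
Scanning '256} tmp[baz. zfoo':
  pos 3: '}' -> SPECIAL
  pos 8: '[' -> SPECIAL
  pos 12: '.' -> SPECIAL
Special chars found: ['}', '[', '.']
Total: 3

3


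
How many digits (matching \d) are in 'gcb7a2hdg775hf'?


\d matches any digit 0-9.
Scanning 'gcb7a2hdg775hf':
  pos 3: '7' -> DIGIT
  pos 5: '2' -> DIGIT
  pos 9: '7' -> DIGIT
  pos 10: '7' -> DIGIT
  pos 11: '5' -> DIGIT
Digits found: ['7', '2', '7', '7', '5']
Total: 5

5


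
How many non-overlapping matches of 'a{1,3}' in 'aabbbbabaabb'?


Pattern 'a{1,3}' matches between 1 and 3 consecutive a's (greedy).
String: 'aabbbbabaabb'
Finding runs of a's and applying greedy matching:
  Run at pos 0: 'aa' (length 2)
  Run at pos 6: 'a' (length 1)
  Run at pos 8: 'aa' (length 2)
Matches: ['aa', 'a', 'aa']
Count: 3

3


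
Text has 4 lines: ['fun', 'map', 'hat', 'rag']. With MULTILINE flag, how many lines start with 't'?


With MULTILINE flag, ^ matches the start of each line.
Lines: ['fun', 'map', 'hat', 'rag']
Checking which lines start with 't':
  Line 1: 'fun' -> no
  Line 2: 'map' -> no
  Line 3: 'hat' -> no
  Line 4: 'rag' -> no
Matching lines: []
Count: 0

0


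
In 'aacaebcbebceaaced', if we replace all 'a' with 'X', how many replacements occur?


re.sub('a', 'X', text) replaces every occurrence of 'a' with 'X'.
Text: 'aacaebcbebceaaced'
Scanning for 'a':
  pos 0: 'a' -> replacement #1
  pos 1: 'a' -> replacement #2
  pos 3: 'a' -> replacement #3
  pos 12: 'a' -> replacement #4
  pos 13: 'a' -> replacement #5
Total replacements: 5

5


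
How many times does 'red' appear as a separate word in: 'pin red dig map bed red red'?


Scanning each word for exact match 'red':
  Word 1: 'pin' -> no
  Word 2: 'red' -> MATCH
  Word 3: 'dig' -> no
  Word 4: 'map' -> no
  Word 5: 'bed' -> no
  Word 6: 'red' -> MATCH
  Word 7: 'red' -> MATCH
Total matches: 3

3


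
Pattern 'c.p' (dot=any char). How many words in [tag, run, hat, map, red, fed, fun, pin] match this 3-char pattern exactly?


Pattern 'c.p' means: starts with 'c', any single char, ends with 'p'.
Checking each word (must be exactly 3 chars):
  'tag' (len=3): no
  'run' (len=3): no
  'hat' (len=3): no
  'map' (len=3): no
  'red' (len=3): no
  'fed' (len=3): no
  'fun' (len=3): no
  'pin' (len=3): no
Matching words: []
Total: 0

0


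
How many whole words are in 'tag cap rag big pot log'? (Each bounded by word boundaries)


Word boundaries (\b) mark the start/end of each word.
Text: 'tag cap rag big pot log'
Splitting by whitespace:
  Word 1: 'tag'
  Word 2: 'cap'
  Word 3: 'rag'
  Word 4: 'big'
  Word 5: 'pot'
  Word 6: 'log'
Total whole words: 6

6


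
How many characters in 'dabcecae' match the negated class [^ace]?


Negated class [^ace] matches any char NOT in {a, c, e}
Scanning 'dabcecae':
  pos 0: 'd' -> MATCH
  pos 1: 'a' -> no (excluded)
  pos 2: 'b' -> MATCH
  pos 3: 'c' -> no (excluded)
  pos 4: 'e' -> no (excluded)
  pos 5: 'c' -> no (excluded)
  pos 6: 'a' -> no (excluded)
  pos 7: 'e' -> no (excluded)
Total matches: 2

2


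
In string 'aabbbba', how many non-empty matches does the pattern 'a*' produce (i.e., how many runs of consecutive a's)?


Pattern 'a*' matches zero or more a's. We want non-empty runs of consecutive a's.
String: 'aabbbba'
Walking through the string to find runs of a's:
  Run 1: positions 0-1 -> 'aa'
  Run 2: positions 6-6 -> 'a'
Non-empty runs found: ['aa', 'a']
Count: 2

2


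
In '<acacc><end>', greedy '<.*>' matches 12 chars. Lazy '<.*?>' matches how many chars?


Greedy '<.*>' tries to match as MUCH as possible.
Lazy '<.*?>' tries to match as LITTLE as possible.

String: '<acacc><end>'
Greedy '<.*>' starts at first '<' and extends to the LAST '>': '<acacc><end>' (12 chars)
Lazy '<.*?>' starts at first '<' and stops at the FIRST '>': '<acacc>' (7 chars)

7


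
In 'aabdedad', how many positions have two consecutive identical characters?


Looking for consecutive identical characters in 'aabdedad':
  pos 0-1: 'a' vs 'a' -> MATCH ('aa')
  pos 1-2: 'a' vs 'b' -> different
  pos 2-3: 'b' vs 'd' -> different
  pos 3-4: 'd' vs 'e' -> different
  pos 4-5: 'e' vs 'd' -> different
  pos 5-6: 'd' vs 'a' -> different
  pos 6-7: 'a' vs 'd' -> different
Consecutive identical pairs: ['aa']
Count: 1

1


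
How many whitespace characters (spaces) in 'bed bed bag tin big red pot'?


\s matches whitespace characters (spaces, tabs, etc.).
Text: 'bed bed bag tin big red pot'
This text has 7 words separated by spaces.
Number of spaces = number of words - 1 = 7 - 1 = 6

6


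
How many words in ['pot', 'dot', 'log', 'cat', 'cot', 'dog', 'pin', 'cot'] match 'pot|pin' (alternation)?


Alternation 'pot|pin' matches either 'pot' or 'pin'.
Checking each word:
  'pot' -> MATCH
  'dot' -> no
  'log' -> no
  'cat' -> no
  'cot' -> no
  'dog' -> no
  'pin' -> MATCH
  'cot' -> no
Matches: ['pot', 'pin']
Count: 2

2


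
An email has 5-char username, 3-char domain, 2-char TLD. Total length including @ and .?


An email address has format: username@domain.tld
Username length: 5
'@' character: 1
Domain length: 3
'.' character: 1
TLD length: 2
Total = 5 + 1 + 3 + 1 + 2 = 12

12


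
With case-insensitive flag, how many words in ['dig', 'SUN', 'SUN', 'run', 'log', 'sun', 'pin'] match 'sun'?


Case-insensitive matching: compare each word's lowercase form to 'sun'.
  'dig' -> lower='dig' -> no
  'SUN' -> lower='sun' -> MATCH
  'SUN' -> lower='sun' -> MATCH
  'run' -> lower='run' -> no
  'log' -> lower='log' -> no
  'sun' -> lower='sun' -> MATCH
  'pin' -> lower='pin' -> no
Matches: ['SUN', 'SUN', 'sun']
Count: 3

3


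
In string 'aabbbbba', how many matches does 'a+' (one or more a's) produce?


Pattern 'a+' matches one or more consecutive a's.
String: 'aabbbbba'
Scanning for runs of a:
  Match 1: 'aa' (length 2)
  Match 2: 'a' (length 1)
Total matches: 2

2


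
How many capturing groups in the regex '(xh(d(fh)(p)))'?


To count capturing groups, count each '(' that starts a group.
Pattern: '(xh(d(fh)(p)))'
Walking through the pattern:
  Position 0: '(' -> group #1
  Position 3: '(' -> group #2
  Position 5: '(' -> group #3
  Position 9: '(' -> group #4
Total capturing groups: 4

4


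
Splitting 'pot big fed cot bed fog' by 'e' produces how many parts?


Splitting by 'e' breaks the string at each occurrence of the separator.
Text: 'pot big fed cot bed fog'
Parts after split:
  Part 1: 'pot big f'
  Part 2: 'd cot b'
  Part 3: 'd fog'
Total parts: 3

3


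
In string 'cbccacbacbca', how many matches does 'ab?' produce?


Pattern 'ab?' matches 'a' optionally followed by 'b'.
String: 'cbccacbacbca'
Scanning left to right for 'a' then checking next char:
  Match 1: 'a' (a not followed by b)
  Match 2: 'a' (a not followed by b)
  Match 3: 'a' (a not followed by b)
Total matches: 3

3


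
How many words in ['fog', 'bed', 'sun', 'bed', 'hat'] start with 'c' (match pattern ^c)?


Pattern ^c anchors to start of word. Check which words begin with 'c':
  'fog' -> no
  'bed' -> no
  'sun' -> no
  'bed' -> no
  'hat' -> no
Matching words: []
Count: 0

0


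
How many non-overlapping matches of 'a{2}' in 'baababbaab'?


Pattern 'a{2}' matches exactly 2 consecutive a's (greedy, non-overlapping).
String: 'baababbaab'
Scanning for runs of a's:
  Run at pos 1: 'aa' (length 2) -> 1 match(es)
  Run at pos 4: 'a' (length 1) -> 0 match(es)
  Run at pos 7: 'aa' (length 2) -> 1 match(es)
Matches found: ['aa', 'aa']
Total: 2

2


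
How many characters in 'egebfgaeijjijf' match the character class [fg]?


Character class [fg] matches any of: {f, g}
Scanning string 'egebfgaeijjijf' character by character:
  pos 0: 'e' -> no
  pos 1: 'g' -> MATCH
  pos 2: 'e' -> no
  pos 3: 'b' -> no
  pos 4: 'f' -> MATCH
  pos 5: 'g' -> MATCH
  pos 6: 'a' -> no
  pos 7: 'e' -> no
  pos 8: 'i' -> no
  pos 9: 'j' -> no
  pos 10: 'j' -> no
  pos 11: 'i' -> no
  pos 12: 'j' -> no
  pos 13: 'f' -> MATCH
Total matches: 4

4


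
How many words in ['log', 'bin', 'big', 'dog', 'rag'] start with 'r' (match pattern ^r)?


Pattern ^r anchors to start of word. Check which words begin with 'r':
  'log' -> no
  'bin' -> no
  'big' -> no
  'dog' -> no
  'rag' -> MATCH (starts with 'r')
Matching words: ['rag']
Count: 1

1


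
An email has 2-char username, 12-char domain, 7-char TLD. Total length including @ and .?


An email address has format: username@domain.tld
Username length: 2
'@' character: 1
Domain length: 12
'.' character: 1
TLD length: 7
Total = 2 + 1 + 12 + 1 + 7 = 23

23


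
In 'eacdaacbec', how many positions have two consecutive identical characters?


Looking for consecutive identical characters in 'eacdaacbec':
  pos 0-1: 'e' vs 'a' -> different
  pos 1-2: 'a' vs 'c' -> different
  pos 2-3: 'c' vs 'd' -> different
  pos 3-4: 'd' vs 'a' -> different
  pos 4-5: 'a' vs 'a' -> MATCH ('aa')
  pos 5-6: 'a' vs 'c' -> different
  pos 6-7: 'c' vs 'b' -> different
  pos 7-8: 'b' vs 'e' -> different
  pos 8-9: 'e' vs 'c' -> different
Consecutive identical pairs: ['aa']
Count: 1

1


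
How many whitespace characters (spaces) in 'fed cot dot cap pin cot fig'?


\s matches whitespace characters (spaces, tabs, etc.).
Text: 'fed cot dot cap pin cot fig'
This text has 7 words separated by spaces.
Number of spaces = number of words - 1 = 7 - 1 = 6

6


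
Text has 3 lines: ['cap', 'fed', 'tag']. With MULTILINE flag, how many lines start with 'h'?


With MULTILINE flag, ^ matches the start of each line.
Lines: ['cap', 'fed', 'tag']
Checking which lines start with 'h':
  Line 1: 'cap' -> no
  Line 2: 'fed' -> no
  Line 3: 'tag' -> no
Matching lines: []
Count: 0

0


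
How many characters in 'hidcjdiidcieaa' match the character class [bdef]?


Character class [bdef] matches any of: {b, d, e, f}
Scanning string 'hidcjdiidcieaa' character by character:
  pos 0: 'h' -> no
  pos 1: 'i' -> no
  pos 2: 'd' -> MATCH
  pos 3: 'c' -> no
  pos 4: 'j' -> no
  pos 5: 'd' -> MATCH
  pos 6: 'i' -> no
  pos 7: 'i' -> no
  pos 8: 'd' -> MATCH
  pos 9: 'c' -> no
  pos 10: 'i' -> no
  pos 11: 'e' -> MATCH
  pos 12: 'a' -> no
  pos 13: 'a' -> no
Total matches: 4

4


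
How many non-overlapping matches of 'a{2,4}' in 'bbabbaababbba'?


Pattern 'a{2,4}' matches between 2 and 4 consecutive a's (greedy).
String: 'bbabbaababbba'
Finding runs of a's and applying greedy matching:
  Run at pos 2: 'a' (length 1)
  Run at pos 5: 'aa' (length 2)
  Run at pos 8: 'a' (length 1)
  Run at pos 12: 'a' (length 1)
Matches: ['aa']
Count: 1

1


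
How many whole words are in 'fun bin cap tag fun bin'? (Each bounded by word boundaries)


Word boundaries (\b) mark the start/end of each word.
Text: 'fun bin cap tag fun bin'
Splitting by whitespace:
  Word 1: 'fun'
  Word 2: 'bin'
  Word 3: 'cap'
  Word 4: 'tag'
  Word 5: 'fun'
  Word 6: 'bin'
Total whole words: 6

6


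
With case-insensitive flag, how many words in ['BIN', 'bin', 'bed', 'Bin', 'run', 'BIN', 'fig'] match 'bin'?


Case-insensitive matching: compare each word's lowercase form to 'bin'.
  'BIN' -> lower='bin' -> MATCH
  'bin' -> lower='bin' -> MATCH
  'bed' -> lower='bed' -> no
  'Bin' -> lower='bin' -> MATCH
  'run' -> lower='run' -> no
  'BIN' -> lower='bin' -> MATCH
  'fig' -> lower='fig' -> no
Matches: ['BIN', 'bin', 'Bin', 'BIN']
Count: 4

4


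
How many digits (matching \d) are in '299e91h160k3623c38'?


\d matches any digit 0-9.
Scanning '299e91h160k3623c38':
  pos 0: '2' -> DIGIT
  pos 1: '9' -> DIGIT
  pos 2: '9' -> DIGIT
  pos 4: '9' -> DIGIT
  pos 5: '1' -> DIGIT
  pos 7: '1' -> DIGIT
  pos 8: '6' -> DIGIT
  pos 9: '0' -> DIGIT
  pos 11: '3' -> DIGIT
  pos 12: '6' -> DIGIT
  pos 13: '2' -> DIGIT
  pos 14: '3' -> DIGIT
  pos 16: '3' -> DIGIT
  pos 17: '8' -> DIGIT
Digits found: ['2', '9', '9', '9', '1', '1', '6', '0', '3', '6', '2', '3', '3', '8']
Total: 14

14


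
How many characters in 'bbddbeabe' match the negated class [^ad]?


Negated class [^ad] matches any char NOT in {a, d}
Scanning 'bbddbeabe':
  pos 0: 'b' -> MATCH
  pos 1: 'b' -> MATCH
  pos 2: 'd' -> no (excluded)
  pos 3: 'd' -> no (excluded)
  pos 4: 'b' -> MATCH
  pos 5: 'e' -> MATCH
  pos 6: 'a' -> no (excluded)
  pos 7: 'b' -> MATCH
  pos 8: 'e' -> MATCH
Total matches: 6

6


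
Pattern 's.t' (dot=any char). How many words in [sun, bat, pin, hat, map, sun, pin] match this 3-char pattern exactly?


Pattern 's.t' means: starts with 's', any single char, ends with 't'.
Checking each word (must be exactly 3 chars):
  'sun' (len=3): no
  'bat' (len=3): no
  'pin' (len=3): no
  'hat' (len=3): no
  'map' (len=3): no
  'sun' (len=3): no
  'pin' (len=3): no
Matching words: []
Total: 0

0


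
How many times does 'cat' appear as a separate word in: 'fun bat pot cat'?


Scanning each word for exact match 'cat':
  Word 1: 'fun' -> no
  Word 2: 'bat' -> no
  Word 3: 'pot' -> no
  Word 4: 'cat' -> MATCH
Total matches: 1

1


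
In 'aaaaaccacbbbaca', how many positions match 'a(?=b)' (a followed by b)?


Lookahead 'a(?=b)' matches 'a' only when followed by 'b'.
String: 'aaaaaccacbbbaca'
Checking each position where char is 'a':
  pos 0: 'a' -> no (next='a')
  pos 1: 'a' -> no (next='a')
  pos 2: 'a' -> no (next='a')
  pos 3: 'a' -> no (next='a')
  pos 4: 'a' -> no (next='c')
  pos 7: 'a' -> no (next='c')
  pos 12: 'a' -> no (next='c')
Matching positions: []
Count: 0

0


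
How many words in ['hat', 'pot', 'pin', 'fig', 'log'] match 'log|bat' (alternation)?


Alternation 'log|bat' matches either 'log' or 'bat'.
Checking each word:
  'hat' -> no
  'pot' -> no
  'pin' -> no
  'fig' -> no
  'log' -> MATCH
Matches: ['log']
Count: 1

1


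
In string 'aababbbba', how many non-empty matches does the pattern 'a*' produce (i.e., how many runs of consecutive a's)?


Pattern 'a*' matches zero or more a's. We want non-empty runs of consecutive a's.
String: 'aababbbba'
Walking through the string to find runs of a's:
  Run 1: positions 0-1 -> 'aa'
  Run 2: positions 3-3 -> 'a'
  Run 3: positions 8-8 -> 'a'
Non-empty runs found: ['aa', 'a', 'a']
Count: 3

3


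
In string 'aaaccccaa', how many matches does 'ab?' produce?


Pattern 'ab?' matches 'a' optionally followed by 'b'.
String: 'aaaccccaa'
Scanning left to right for 'a' then checking next char:
  Match 1: 'a' (a not followed by b)
  Match 2: 'a' (a not followed by b)
  Match 3: 'a' (a not followed by b)
  Match 4: 'a' (a not followed by b)
  Match 5: 'a' (a not followed by b)
Total matches: 5

5


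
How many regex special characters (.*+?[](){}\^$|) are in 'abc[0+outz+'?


Regex special characters are: . * + ? [ ] ( ) { } \ ^ $ |
Scanning 'abc[0+outz+':
  pos 3: '[' -> SPECIAL
  pos 5: '+' -> SPECIAL
  pos 10: '+' -> SPECIAL
Special chars found: ['[', '+', '+']
Total: 3

3


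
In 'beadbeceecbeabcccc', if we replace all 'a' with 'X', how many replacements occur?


re.sub('a', 'X', text) replaces every occurrence of 'a' with 'X'.
Text: 'beadbeceecbeabcccc'
Scanning for 'a':
  pos 2: 'a' -> replacement #1
  pos 12: 'a' -> replacement #2
Total replacements: 2

2


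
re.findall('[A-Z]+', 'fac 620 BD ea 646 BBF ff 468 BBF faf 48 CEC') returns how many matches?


Pattern '[A-Z]+' finds one or more uppercase letters.
Text: 'fac 620 BD ea 646 BBF ff 468 BBF faf 48 CEC'
Scanning for matches:
  Match 1: 'BD'
  Match 2: 'BBF'
  Match 3: 'BBF'
  Match 4: 'CEC'
Total matches: 4

4


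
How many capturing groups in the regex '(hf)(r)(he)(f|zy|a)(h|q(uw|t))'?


To count capturing groups, count each '(' that starts a group.
Pattern: '(hf)(r)(he)(f|zy|a)(h|q(uw|t))'
Walking through the pattern:
  Position 0: '(' -> group #1
  Position 4: '(' -> group #2
  Position 7: '(' -> group #3
  Position 11: '(' -> group #4
  Position 19: '(' -> group #5
  Position 23: '(' -> group #6
Total capturing groups: 6

6


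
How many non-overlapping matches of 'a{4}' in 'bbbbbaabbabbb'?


Pattern 'a{4}' matches exactly 4 consecutive a's (greedy, non-overlapping).
String: 'bbbbbaabbabbb'
Scanning for runs of a's:
  Run at pos 5: 'aa' (length 2) -> 0 match(es)
  Run at pos 9: 'a' (length 1) -> 0 match(es)
Matches found: []
Total: 0

0


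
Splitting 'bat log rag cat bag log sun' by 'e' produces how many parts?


Splitting by 'e' breaks the string at each occurrence of the separator.
Text: 'bat log rag cat bag log sun'
Parts after split:
  Part 1: 'bat log rag cat bag log sun'
Total parts: 1

1


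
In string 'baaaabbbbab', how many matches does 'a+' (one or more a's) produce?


Pattern 'a+' matches one or more consecutive a's.
String: 'baaaabbbbab'
Scanning for runs of a:
  Match 1: 'aaaa' (length 4)
  Match 2: 'a' (length 1)
Total matches: 2

2


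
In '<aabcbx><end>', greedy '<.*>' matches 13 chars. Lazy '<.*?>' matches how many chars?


Greedy '<.*>' tries to match as MUCH as possible.
Lazy '<.*?>' tries to match as LITTLE as possible.

String: '<aabcbx><end>'
Greedy '<.*>' starts at first '<' and extends to the LAST '>': '<aabcbx><end>' (13 chars)
Lazy '<.*?>' starts at first '<' and stops at the FIRST '>': '<aabcbx>' (8 chars)

8


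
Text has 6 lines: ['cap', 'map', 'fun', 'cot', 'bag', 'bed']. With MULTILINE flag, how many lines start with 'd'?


With MULTILINE flag, ^ matches the start of each line.
Lines: ['cap', 'map', 'fun', 'cot', 'bag', 'bed']
Checking which lines start with 'd':
  Line 1: 'cap' -> no
  Line 2: 'map' -> no
  Line 3: 'fun' -> no
  Line 4: 'cot' -> no
  Line 5: 'bag' -> no
  Line 6: 'bed' -> no
Matching lines: []
Count: 0

0


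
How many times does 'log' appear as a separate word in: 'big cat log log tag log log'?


Scanning each word for exact match 'log':
  Word 1: 'big' -> no
  Word 2: 'cat' -> no
  Word 3: 'log' -> MATCH
  Word 4: 'log' -> MATCH
  Word 5: 'tag' -> no
  Word 6: 'log' -> MATCH
  Word 7: 'log' -> MATCH
Total matches: 4

4


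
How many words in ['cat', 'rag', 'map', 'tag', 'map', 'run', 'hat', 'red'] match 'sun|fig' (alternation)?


Alternation 'sun|fig' matches either 'sun' or 'fig'.
Checking each word:
  'cat' -> no
  'rag' -> no
  'map' -> no
  'tag' -> no
  'map' -> no
  'run' -> no
  'hat' -> no
  'red' -> no
Matches: []
Count: 0

0


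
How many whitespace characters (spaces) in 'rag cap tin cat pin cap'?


\s matches whitespace characters (spaces, tabs, etc.).
Text: 'rag cap tin cat pin cap'
This text has 6 words separated by spaces.
Number of spaces = number of words - 1 = 6 - 1 = 5

5


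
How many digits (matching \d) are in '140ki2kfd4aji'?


\d matches any digit 0-9.
Scanning '140ki2kfd4aji':
  pos 0: '1' -> DIGIT
  pos 1: '4' -> DIGIT
  pos 2: '0' -> DIGIT
  pos 5: '2' -> DIGIT
  pos 9: '4' -> DIGIT
Digits found: ['1', '4', '0', '2', '4']
Total: 5

5


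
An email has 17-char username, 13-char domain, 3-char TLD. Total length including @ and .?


An email address has format: username@domain.tld
Username length: 17
'@' character: 1
Domain length: 13
'.' character: 1
TLD length: 3
Total = 17 + 1 + 13 + 1 + 3 = 35

35


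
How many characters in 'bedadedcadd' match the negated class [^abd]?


Negated class [^abd] matches any char NOT in {a, b, d}
Scanning 'bedadedcadd':
  pos 0: 'b' -> no (excluded)
  pos 1: 'e' -> MATCH
  pos 2: 'd' -> no (excluded)
  pos 3: 'a' -> no (excluded)
  pos 4: 'd' -> no (excluded)
  pos 5: 'e' -> MATCH
  pos 6: 'd' -> no (excluded)
  pos 7: 'c' -> MATCH
  pos 8: 'a' -> no (excluded)
  pos 9: 'd' -> no (excluded)
  pos 10: 'd' -> no (excluded)
Total matches: 3

3


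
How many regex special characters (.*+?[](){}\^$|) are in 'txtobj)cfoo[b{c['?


Regex special characters are: . * + ? [ ] ( ) { } \ ^ $ |
Scanning 'txtobj)cfoo[b{c[':
  pos 6: ')' -> SPECIAL
  pos 11: '[' -> SPECIAL
  pos 13: '{' -> SPECIAL
  pos 15: '[' -> SPECIAL
Special chars found: [')', '[', '{', '[']
Total: 4

4


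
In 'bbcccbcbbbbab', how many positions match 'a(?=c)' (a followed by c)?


Lookahead 'a(?=c)' matches 'a' only when followed by 'c'.
String: 'bbcccbcbbbbab'
Checking each position where char is 'a':
  pos 11: 'a' -> no (next='b')
Matching positions: []
Count: 0

0


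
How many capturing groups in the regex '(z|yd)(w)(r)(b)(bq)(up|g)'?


To count capturing groups, count each '(' that starts a group.
Pattern: '(z|yd)(w)(r)(b)(bq)(up|g)'
Walking through the pattern:
  Position 0: '(' -> group #1
  Position 6: '(' -> group #2
  Position 9: '(' -> group #3
  Position 12: '(' -> group #4
  Position 15: '(' -> group #5
  Position 19: '(' -> group #6
Total capturing groups: 6

6


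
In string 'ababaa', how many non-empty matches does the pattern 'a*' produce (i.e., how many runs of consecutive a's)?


Pattern 'a*' matches zero or more a's. We want non-empty runs of consecutive a's.
String: 'ababaa'
Walking through the string to find runs of a's:
  Run 1: positions 0-0 -> 'a'
  Run 2: positions 2-2 -> 'a'
  Run 3: positions 4-5 -> 'aa'
Non-empty runs found: ['a', 'a', 'aa']
Count: 3

3


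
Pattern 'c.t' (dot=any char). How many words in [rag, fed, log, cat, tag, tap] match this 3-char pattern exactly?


Pattern 'c.t' means: starts with 'c', any single char, ends with 't'.
Checking each word (must be exactly 3 chars):
  'rag' (len=3): no
  'fed' (len=3): no
  'log' (len=3): no
  'cat' (len=3): MATCH
  'tag' (len=3): no
  'tap' (len=3): no
Matching words: ['cat']
Total: 1

1


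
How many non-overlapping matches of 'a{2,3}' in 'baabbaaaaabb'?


Pattern 'a{2,3}' matches between 2 and 3 consecutive a's (greedy).
String: 'baabbaaaaabb'
Finding runs of a's and applying greedy matching:
  Run at pos 1: 'aa' (length 2)
  Run at pos 5: 'aaaaa' (length 5)
Matches: ['aa', 'aaa', 'aa']
Count: 3

3


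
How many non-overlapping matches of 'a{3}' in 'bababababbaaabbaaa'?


Pattern 'a{3}' matches exactly 3 consecutive a's (greedy, non-overlapping).
String: 'bababababbaaabbaaa'
Scanning for runs of a's:
  Run at pos 1: 'a' (length 1) -> 0 match(es)
  Run at pos 3: 'a' (length 1) -> 0 match(es)
  Run at pos 5: 'a' (length 1) -> 0 match(es)
  Run at pos 7: 'a' (length 1) -> 0 match(es)
  Run at pos 10: 'aaa' (length 3) -> 1 match(es)
  Run at pos 15: 'aaa' (length 3) -> 1 match(es)
Matches found: ['aaa', 'aaa']
Total: 2

2


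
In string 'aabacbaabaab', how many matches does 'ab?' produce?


Pattern 'ab?' matches 'a' optionally followed by 'b'.
String: 'aabacbaabaab'
Scanning left to right for 'a' then checking next char:
  Match 1: 'a' (a not followed by b)
  Match 2: 'ab' (a followed by b)
  Match 3: 'a' (a not followed by b)
  Match 4: 'a' (a not followed by b)
  Match 5: 'ab' (a followed by b)
  Match 6: 'a' (a not followed by b)
  Match 7: 'ab' (a followed by b)
Total matches: 7

7


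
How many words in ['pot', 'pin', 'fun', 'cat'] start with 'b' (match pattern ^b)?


Pattern ^b anchors to start of word. Check which words begin with 'b':
  'pot' -> no
  'pin' -> no
  'fun' -> no
  'cat' -> no
Matching words: []
Count: 0

0


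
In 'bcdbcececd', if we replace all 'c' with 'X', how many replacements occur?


re.sub('c', 'X', text) replaces every occurrence of 'c' with 'X'.
Text: 'bcdbcececd'
Scanning for 'c':
  pos 1: 'c' -> replacement #1
  pos 4: 'c' -> replacement #2
  pos 6: 'c' -> replacement #3
  pos 8: 'c' -> replacement #4
Total replacements: 4

4


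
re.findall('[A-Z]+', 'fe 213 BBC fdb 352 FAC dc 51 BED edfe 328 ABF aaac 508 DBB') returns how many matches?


Pattern '[A-Z]+' finds one or more uppercase letters.
Text: 'fe 213 BBC fdb 352 FAC dc 51 BED edfe 328 ABF aaac 508 DBB'
Scanning for matches:
  Match 1: 'BBC'
  Match 2: 'FAC'
  Match 3: 'BED'
  Match 4: 'ABF'
  Match 5: 'DBB'
Total matches: 5

5


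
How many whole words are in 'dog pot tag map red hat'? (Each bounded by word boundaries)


Word boundaries (\b) mark the start/end of each word.
Text: 'dog pot tag map red hat'
Splitting by whitespace:
  Word 1: 'dog'
  Word 2: 'pot'
  Word 3: 'tag'
  Word 4: 'map'
  Word 5: 'red'
  Word 6: 'hat'
Total whole words: 6

6


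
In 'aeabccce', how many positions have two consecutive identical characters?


Looking for consecutive identical characters in 'aeabccce':
  pos 0-1: 'a' vs 'e' -> different
  pos 1-2: 'e' vs 'a' -> different
  pos 2-3: 'a' vs 'b' -> different
  pos 3-4: 'b' vs 'c' -> different
  pos 4-5: 'c' vs 'c' -> MATCH ('cc')
  pos 5-6: 'c' vs 'c' -> MATCH ('cc')
  pos 6-7: 'c' vs 'e' -> different
Consecutive identical pairs: ['cc', 'cc']
Count: 2

2


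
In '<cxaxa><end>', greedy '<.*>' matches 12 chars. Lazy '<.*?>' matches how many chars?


Greedy '<.*>' tries to match as MUCH as possible.
Lazy '<.*?>' tries to match as LITTLE as possible.

String: '<cxaxa><end>'
Greedy '<.*>' starts at first '<' and extends to the LAST '>': '<cxaxa><end>' (12 chars)
Lazy '<.*?>' starts at first '<' and stops at the FIRST '>': '<cxaxa>' (7 chars)

7


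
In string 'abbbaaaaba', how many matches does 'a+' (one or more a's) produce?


Pattern 'a+' matches one or more consecutive a's.
String: 'abbbaaaaba'
Scanning for runs of a:
  Match 1: 'a' (length 1)
  Match 2: 'aaaa' (length 4)
  Match 3: 'a' (length 1)
Total matches: 3

3


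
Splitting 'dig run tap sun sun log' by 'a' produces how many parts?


Splitting by 'a' breaks the string at each occurrence of the separator.
Text: 'dig run tap sun sun log'
Parts after split:
  Part 1: 'dig run t'
  Part 2: 'p sun sun log'
Total parts: 2

2


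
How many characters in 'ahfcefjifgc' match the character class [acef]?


Character class [acef] matches any of: {a, c, e, f}
Scanning string 'ahfcefjifgc' character by character:
  pos 0: 'a' -> MATCH
  pos 1: 'h' -> no
  pos 2: 'f' -> MATCH
  pos 3: 'c' -> MATCH
  pos 4: 'e' -> MATCH
  pos 5: 'f' -> MATCH
  pos 6: 'j' -> no
  pos 7: 'i' -> no
  pos 8: 'f' -> MATCH
  pos 9: 'g' -> no
  pos 10: 'c' -> MATCH
Total matches: 7

7


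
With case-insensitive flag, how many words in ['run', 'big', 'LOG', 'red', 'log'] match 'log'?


Case-insensitive matching: compare each word's lowercase form to 'log'.
  'run' -> lower='run' -> no
  'big' -> lower='big' -> no
  'LOG' -> lower='log' -> MATCH
  'red' -> lower='red' -> no
  'log' -> lower='log' -> MATCH
Matches: ['LOG', 'log']
Count: 2

2


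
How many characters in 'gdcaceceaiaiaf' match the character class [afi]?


Character class [afi] matches any of: {a, f, i}
Scanning string 'gdcaceceaiaiaf' character by character:
  pos 0: 'g' -> no
  pos 1: 'd' -> no
  pos 2: 'c' -> no
  pos 3: 'a' -> MATCH
  pos 4: 'c' -> no
  pos 5: 'e' -> no
  pos 6: 'c' -> no
  pos 7: 'e' -> no
  pos 8: 'a' -> MATCH
  pos 9: 'i' -> MATCH
  pos 10: 'a' -> MATCH
  pos 11: 'i' -> MATCH
  pos 12: 'a' -> MATCH
  pos 13: 'f' -> MATCH
Total matches: 7

7


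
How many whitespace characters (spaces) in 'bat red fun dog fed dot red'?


\s matches whitespace characters (spaces, tabs, etc.).
Text: 'bat red fun dog fed dot red'
This text has 7 words separated by spaces.
Number of spaces = number of words - 1 = 7 - 1 = 6

6


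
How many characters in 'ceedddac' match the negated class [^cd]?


Negated class [^cd] matches any char NOT in {c, d}
Scanning 'ceedddac':
  pos 0: 'c' -> no (excluded)
  pos 1: 'e' -> MATCH
  pos 2: 'e' -> MATCH
  pos 3: 'd' -> no (excluded)
  pos 4: 'd' -> no (excluded)
  pos 5: 'd' -> no (excluded)
  pos 6: 'a' -> MATCH
  pos 7: 'c' -> no (excluded)
Total matches: 3

3


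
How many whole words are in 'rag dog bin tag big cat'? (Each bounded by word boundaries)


Word boundaries (\b) mark the start/end of each word.
Text: 'rag dog bin tag big cat'
Splitting by whitespace:
  Word 1: 'rag'
  Word 2: 'dog'
  Word 3: 'bin'
  Word 4: 'tag'
  Word 5: 'big'
  Word 6: 'cat'
Total whole words: 6

6
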